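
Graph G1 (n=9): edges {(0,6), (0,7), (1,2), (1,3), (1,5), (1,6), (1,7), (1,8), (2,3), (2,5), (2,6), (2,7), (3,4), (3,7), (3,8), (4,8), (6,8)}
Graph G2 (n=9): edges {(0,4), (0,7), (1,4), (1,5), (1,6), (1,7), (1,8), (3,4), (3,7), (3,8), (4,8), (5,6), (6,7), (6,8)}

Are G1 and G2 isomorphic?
No, not isomorphic

The graphs are NOT isomorphic.

Connected components of G1: 1 component(s) with vertex sets [[0, 1, 2, 3, 4, 5, 6, 7, 8]], sizes [9].
Connected components of G2: 2 component(s) with vertex sets [[2], [0, 1, 3, 4, 5, 6, 7, 8]], sizes [1, 8].
The number of connected components (and the multiset of component sizes) is an isomorphism invariant — an isomorphism maps each component of G1 bijectively onto a component of G2. Since G1 has 1 component(s) and G2 has 2, they cannot be isomorphic.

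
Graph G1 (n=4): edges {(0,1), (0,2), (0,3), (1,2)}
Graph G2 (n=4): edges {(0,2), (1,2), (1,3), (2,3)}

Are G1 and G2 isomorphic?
Yes, isomorphic

The graphs are isomorphic.
One valid mapping φ: V(G1) → V(G2): 0→2, 1→3, 2→1, 3→0

Verify φ preserves adjacency — for each edge of G1, its image is an edge of G2:
  (0,1) → (φ(0),φ(1)) = (2,3) ∈ E(G2) ✓
  (0,2) → (φ(0),φ(2)) = (1,2) ∈ E(G2) ✓
  (0,3) → (φ(0),φ(3)) = (0,2) ∈ E(G2) ✓
  (1,2) → (φ(1),φ(2)) = (1,3) ∈ E(G2) ✓
All 4 edges of G1 map to edges of G2, and |E(G1)| = |E(G2)| = 4, so φ is a bijection on edges as well as vertices. Hence G1 ≅ G2.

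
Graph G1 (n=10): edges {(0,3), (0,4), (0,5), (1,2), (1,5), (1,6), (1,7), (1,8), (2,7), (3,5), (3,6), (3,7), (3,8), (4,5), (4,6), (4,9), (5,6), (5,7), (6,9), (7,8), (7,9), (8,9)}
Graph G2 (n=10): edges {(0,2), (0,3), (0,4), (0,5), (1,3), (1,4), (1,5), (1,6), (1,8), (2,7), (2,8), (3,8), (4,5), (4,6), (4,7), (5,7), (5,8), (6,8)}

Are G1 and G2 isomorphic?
No, not isomorphic

The graphs are NOT isomorphic.

Connected components of G1: 1 component(s) with vertex sets [[0, 1, 2, 3, 4, 5, 6, 7, 8, 9]], sizes [10].
Connected components of G2: 2 component(s) with vertex sets [[9], [0, 1, 2, 3, 4, 5, 6, 7, 8]], sizes [1, 9].
The number of connected components (and the multiset of component sizes) is an isomorphism invariant — an isomorphism maps each component of G1 bijectively onto a component of G2. Since G1 has 1 component(s) and G2 has 2, they cannot be isomorphic.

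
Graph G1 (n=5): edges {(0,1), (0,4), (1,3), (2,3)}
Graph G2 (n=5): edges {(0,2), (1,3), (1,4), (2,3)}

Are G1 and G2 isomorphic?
Yes, isomorphic

The graphs are isomorphic.
One valid mapping φ: V(G1) → V(G2): 0→1, 1→3, 2→0, 3→2, 4→4

Verify φ preserves adjacency — for each edge of G1, its image is an edge of G2:
  (0,1) → (φ(0),φ(1)) = (1,3) ∈ E(G2) ✓
  (0,4) → (φ(0),φ(4)) = (1,4) ∈ E(G2) ✓
  (1,3) → (φ(1),φ(3)) = (2,3) ∈ E(G2) ✓
  (2,3) → (φ(2),φ(3)) = (0,2) ∈ E(G2) ✓
All 4 edges of G1 map to edges of G2, and |E(G1)| = |E(G2)| = 4, so φ is a bijection on edges as well as vertices. Hence G1 ≅ G2.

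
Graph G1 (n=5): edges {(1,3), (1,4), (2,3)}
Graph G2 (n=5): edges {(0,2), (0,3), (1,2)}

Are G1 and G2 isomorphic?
Yes, isomorphic

The graphs are isomorphic.
One valid mapping φ: V(G1) → V(G2): 0→4, 1→0, 2→1, 3→2, 4→3

Verify φ preserves adjacency — for each edge of G1, its image is an edge of G2:
  (1,3) → (φ(1),φ(3)) = (0,2) ∈ E(G2) ✓
  (1,4) → (φ(1),φ(4)) = (0,3) ∈ E(G2) ✓
  (2,3) → (φ(2),φ(3)) = (1,2) ∈ E(G2) ✓
All 3 edges of G1 map to edges of G2, and |E(G1)| = |E(G2)| = 3, so φ is a bijection on edges as well as vertices. Hence G1 ≅ G2.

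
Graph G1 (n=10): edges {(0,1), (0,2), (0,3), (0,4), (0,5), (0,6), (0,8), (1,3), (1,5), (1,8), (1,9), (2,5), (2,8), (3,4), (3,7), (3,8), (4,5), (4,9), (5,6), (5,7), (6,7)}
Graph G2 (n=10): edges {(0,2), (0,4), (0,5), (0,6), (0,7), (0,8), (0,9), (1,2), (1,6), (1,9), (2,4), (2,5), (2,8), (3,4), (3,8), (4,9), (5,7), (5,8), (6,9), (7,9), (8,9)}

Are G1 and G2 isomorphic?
Yes, isomorphic

The graphs are isomorphic.
One valid mapping φ: V(G1) → V(G2): 0→0, 1→8, 2→7, 3→2, 4→4, 5→9, 6→6, 7→1, 8→5, 9→3

Verify φ preserves adjacency — for each edge of G1, its image is an edge of G2:
  (0,1) → (φ(0),φ(1)) = (0,8) ∈ E(G2) ✓
  (0,2) → (φ(0),φ(2)) = (0,7) ∈ E(G2) ✓
  (0,3) → (φ(0),φ(3)) = (0,2) ∈ E(G2) ✓
  (0,4) → (φ(0),φ(4)) = (0,4) ∈ E(G2) ✓
  (0,5) → (φ(0),φ(5)) = (0,9) ∈ E(G2) ✓
  (0,6) → (φ(0),φ(6)) = (0,6) ∈ E(G2) ✓
  (0,8) → (φ(0),φ(8)) = (0,5) ∈ E(G2) ✓
  (1,3) → (φ(1),φ(3)) = (2,8) ∈ E(G2) ✓
  (1,5) → (φ(1),φ(5)) = (8,9) ∈ E(G2) ✓
  (1,8) → (φ(1),φ(8)) = (5,8) ∈ E(G2) ✓
  (1,9) → (φ(1),φ(9)) = (3,8) ∈ E(G2) ✓
  (2,5) → (φ(2),φ(5)) = (7,9) ∈ E(G2) ✓
  (2,8) → (φ(2),φ(8)) = (5,7) ∈ E(G2) ✓
  (3,4) → (φ(3),φ(4)) = (2,4) ∈ E(G2) ✓
  (3,7) → (φ(3),φ(7)) = (1,2) ∈ E(G2) ✓
  (3,8) → (φ(3),φ(8)) = (2,5) ∈ E(G2) ✓
  (4,5) → (φ(4),φ(5)) = (4,9) ∈ E(G2) ✓
  (4,9) → (φ(4),φ(9)) = (3,4) ∈ E(G2) ✓
  (5,6) → (φ(5),φ(6)) = (6,9) ∈ E(G2) ✓
  (5,7) → (φ(5),φ(7)) = (1,9) ∈ E(G2) ✓
  (6,7) → (φ(6),φ(7)) = (1,6) ∈ E(G2) ✓
All 21 edges of G1 map to edges of G2, and |E(G1)| = |E(G2)| = 21, so φ is a bijection on edges as well as vertices. Hence G1 ≅ G2.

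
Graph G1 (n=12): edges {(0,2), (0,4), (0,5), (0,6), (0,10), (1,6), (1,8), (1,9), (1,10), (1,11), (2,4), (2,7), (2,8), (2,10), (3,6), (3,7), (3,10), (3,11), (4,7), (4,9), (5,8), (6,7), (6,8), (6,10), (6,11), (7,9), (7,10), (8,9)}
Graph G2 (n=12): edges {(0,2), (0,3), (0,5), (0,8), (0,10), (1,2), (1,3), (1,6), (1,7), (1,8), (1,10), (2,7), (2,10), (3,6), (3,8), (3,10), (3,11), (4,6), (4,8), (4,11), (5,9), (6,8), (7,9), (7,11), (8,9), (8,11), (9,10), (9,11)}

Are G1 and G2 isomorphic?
Yes, isomorphic

The graphs are isomorphic.
One valid mapping φ: V(G1) → V(G2): 0→0, 1→11, 2→10, 3→6, 4→2, 5→5, 6→8, 7→1, 8→9, 9→7, 10→3, 11→4

Verify φ preserves adjacency — for each edge of G1, its image is an edge of G2:
  (0,2) → (φ(0),φ(2)) = (0,10) ∈ E(G2) ✓
  (0,4) → (φ(0),φ(4)) = (0,2) ∈ E(G2) ✓
  (0,5) → (φ(0),φ(5)) = (0,5) ∈ E(G2) ✓
  (0,6) → (φ(0),φ(6)) = (0,8) ∈ E(G2) ✓
  (0,10) → (φ(0),φ(10)) = (0,3) ∈ E(G2) ✓
  (1,6) → (φ(1),φ(6)) = (8,11) ∈ E(G2) ✓
  (1,8) → (φ(1),φ(8)) = (9,11) ∈ E(G2) ✓
  (1,9) → (φ(1),φ(9)) = (7,11) ∈ E(G2) ✓
  (1,10) → (φ(1),φ(10)) = (3,11) ∈ E(G2) ✓
  (1,11) → (φ(1),φ(11)) = (4,11) ∈ E(G2) ✓
  (2,4) → (φ(2),φ(4)) = (2,10) ∈ E(G2) ✓
  (2,7) → (φ(2),φ(7)) = (1,10) ∈ E(G2) ✓
  (2,8) → (φ(2),φ(8)) = (9,10) ∈ E(G2) ✓
  (2,10) → (φ(2),φ(10)) = (3,10) ∈ E(G2) ✓
  (3,6) → (φ(3),φ(6)) = (6,8) ∈ E(G2) ✓
  (3,7) → (φ(3),φ(7)) = (1,6) ∈ E(G2) ✓
  (3,10) → (φ(3),φ(10)) = (3,6) ∈ E(G2) ✓
  (3,11) → (φ(3),φ(11)) = (4,6) ∈ E(G2) ✓
  (4,7) → (φ(4),φ(7)) = (1,2) ∈ E(G2) ✓
  (4,9) → (φ(4),φ(9)) = (2,7) ∈ E(G2) ✓
  (5,8) → (φ(5),φ(8)) = (5,9) ∈ E(G2) ✓
  (6,7) → (φ(6),φ(7)) = (1,8) ∈ E(G2) ✓
  (6,8) → (φ(6),φ(8)) = (8,9) ∈ E(G2) ✓
  (6,10) → (φ(6),φ(10)) = (3,8) ∈ E(G2) ✓
  (6,11) → (φ(6),φ(11)) = (4,8) ∈ E(G2) ✓
  (7,9) → (φ(7),φ(9)) = (1,7) ∈ E(G2) ✓
  (7,10) → (φ(7),φ(10)) = (1,3) ∈ E(G2) ✓
  (8,9) → (φ(8),φ(9)) = (7,9) ∈ E(G2) ✓
All 28 edges of G1 map to edges of G2, and |E(G1)| = |E(G2)| = 28, so φ is a bijection on edges as well as vertices. Hence G1 ≅ G2.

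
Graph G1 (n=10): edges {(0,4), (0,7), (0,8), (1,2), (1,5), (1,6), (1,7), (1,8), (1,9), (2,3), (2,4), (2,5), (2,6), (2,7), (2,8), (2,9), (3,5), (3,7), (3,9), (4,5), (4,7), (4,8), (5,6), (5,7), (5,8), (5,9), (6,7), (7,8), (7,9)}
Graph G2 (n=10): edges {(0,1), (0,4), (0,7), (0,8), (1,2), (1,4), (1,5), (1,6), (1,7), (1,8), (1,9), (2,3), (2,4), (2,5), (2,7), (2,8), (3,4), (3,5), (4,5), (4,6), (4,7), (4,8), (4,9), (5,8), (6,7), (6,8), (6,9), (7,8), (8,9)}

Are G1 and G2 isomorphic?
Yes, isomorphic

The graphs are isomorphic.
One valid mapping φ: V(G1) → V(G2): 0→3, 1→7, 2→1, 3→9, 4→5, 5→8, 6→0, 7→4, 8→2, 9→6

Verify φ preserves adjacency — for each edge of G1, its image is an edge of G2:
  (0,4) → (φ(0),φ(4)) = (3,5) ∈ E(G2) ✓
  (0,7) → (φ(0),φ(7)) = (3,4) ∈ E(G2) ✓
  (0,8) → (φ(0),φ(8)) = (2,3) ∈ E(G2) ✓
  (1,2) → (φ(1),φ(2)) = (1,7) ∈ E(G2) ✓
  (1,5) → (φ(1),φ(5)) = (7,8) ∈ E(G2) ✓
  (1,6) → (φ(1),φ(6)) = (0,7) ∈ E(G2) ✓
  (1,7) → (φ(1),φ(7)) = (4,7) ∈ E(G2) ✓
  (1,8) → (φ(1),φ(8)) = (2,7) ∈ E(G2) ✓
  (1,9) → (φ(1),φ(9)) = (6,7) ∈ E(G2) ✓
  (2,3) → (φ(2),φ(3)) = (1,9) ∈ E(G2) ✓
  (2,4) → (φ(2),φ(4)) = (1,5) ∈ E(G2) ✓
  (2,5) → (φ(2),φ(5)) = (1,8) ∈ E(G2) ✓
  (2,6) → (φ(2),φ(6)) = (0,1) ∈ E(G2) ✓
  (2,7) → (φ(2),φ(7)) = (1,4) ∈ E(G2) ✓
  (2,8) → (φ(2),φ(8)) = (1,2) ∈ E(G2) ✓
  (2,9) → (φ(2),φ(9)) = (1,6) ∈ E(G2) ✓
  (3,5) → (φ(3),φ(5)) = (8,9) ∈ E(G2) ✓
  (3,7) → (φ(3),φ(7)) = (4,9) ∈ E(G2) ✓
  (3,9) → (φ(3),φ(9)) = (6,9) ∈ E(G2) ✓
  (4,5) → (φ(4),φ(5)) = (5,8) ∈ E(G2) ✓
  (4,7) → (φ(4),φ(7)) = (4,5) ∈ E(G2) ✓
  (4,8) → (φ(4),φ(8)) = (2,5) ∈ E(G2) ✓
  (5,6) → (φ(5),φ(6)) = (0,8) ∈ E(G2) ✓
  (5,7) → (φ(5),φ(7)) = (4,8) ∈ E(G2) ✓
  (5,8) → (φ(5),φ(8)) = (2,8) ∈ E(G2) ✓
  (5,9) → (φ(5),φ(9)) = (6,8) ∈ E(G2) ✓
  (6,7) → (φ(6),φ(7)) = (0,4) ∈ E(G2) ✓
  (7,8) → (φ(7),φ(8)) = (2,4) ∈ E(G2) ✓
  (7,9) → (φ(7),φ(9)) = (4,6) ∈ E(G2) ✓
All 29 edges of G1 map to edges of G2, and |E(G1)| = |E(G2)| = 29, so φ is a bijection on edges as well as vertices. Hence G1 ≅ G2.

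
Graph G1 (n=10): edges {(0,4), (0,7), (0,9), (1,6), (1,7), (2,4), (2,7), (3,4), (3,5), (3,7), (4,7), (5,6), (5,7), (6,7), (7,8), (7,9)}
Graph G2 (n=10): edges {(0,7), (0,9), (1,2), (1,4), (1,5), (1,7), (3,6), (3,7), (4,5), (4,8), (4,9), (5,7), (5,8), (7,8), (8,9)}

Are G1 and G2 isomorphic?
No, not isomorphic

The graphs are NOT isomorphic.

Degrees in G1: deg(0)=3, deg(1)=2, deg(2)=2, deg(3)=3, deg(4)=4, deg(5)=3, deg(6)=3, deg(7)=9, deg(8)=1, deg(9)=2.
Sorted degree sequence of G1: [9, 4, 3, 3, 3, 3, 2, 2, 2, 1].
Degrees in G2: deg(0)=2, deg(1)=4, deg(2)=1, deg(3)=2, deg(4)=4, deg(5)=4, deg(6)=1, deg(7)=5, deg(8)=4, deg(9)=3.
Sorted degree sequence of G2: [5, 4, 4, 4, 4, 3, 2, 2, 1, 1].
The (sorted) degree sequence is an isomorphism invariant, so since G1 and G2 have different degree sequences they cannot be isomorphic.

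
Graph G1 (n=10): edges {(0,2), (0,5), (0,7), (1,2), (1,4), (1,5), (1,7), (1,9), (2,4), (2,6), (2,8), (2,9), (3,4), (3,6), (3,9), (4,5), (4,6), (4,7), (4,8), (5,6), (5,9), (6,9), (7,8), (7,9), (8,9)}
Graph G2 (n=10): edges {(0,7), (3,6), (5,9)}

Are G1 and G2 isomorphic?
No, not isomorphic

The graphs are NOT isomorphic.

Connected components of G1: 1 component(s) with vertex sets [[0, 1, 2, 3, 4, 5, 6, 7, 8, 9]], sizes [10].
Connected components of G2: 7 component(s) with vertex sets [[1], [2], [4], [8], [0, 7], [3, 6], [5, 9]], sizes [1, 1, 1, 1, 2, 2, 2].
The number of connected components (and the multiset of component sizes) is an isomorphism invariant — an isomorphism maps each component of G1 bijectively onto a component of G2. Since G1 has 1 component(s) and G2 has 7, they cannot be isomorphic.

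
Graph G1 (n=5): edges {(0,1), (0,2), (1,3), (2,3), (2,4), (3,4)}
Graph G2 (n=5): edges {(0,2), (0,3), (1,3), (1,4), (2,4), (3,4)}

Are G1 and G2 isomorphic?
Yes, isomorphic

The graphs are isomorphic.
One valid mapping φ: V(G1) → V(G2): 0→2, 1→0, 2→4, 3→3, 4→1

Verify φ preserves adjacency — for each edge of G1, its image is an edge of G2:
  (0,1) → (φ(0),φ(1)) = (0,2) ∈ E(G2) ✓
  (0,2) → (φ(0),φ(2)) = (2,4) ∈ E(G2) ✓
  (1,3) → (φ(1),φ(3)) = (0,3) ∈ E(G2) ✓
  (2,3) → (φ(2),φ(3)) = (3,4) ∈ E(G2) ✓
  (2,4) → (φ(2),φ(4)) = (1,4) ∈ E(G2) ✓
  (3,4) → (φ(3),φ(4)) = (1,3) ∈ E(G2) ✓
All 6 edges of G1 map to edges of G2, and |E(G1)| = |E(G2)| = 6, so φ is a bijection on edges as well as vertices. Hence G1 ≅ G2.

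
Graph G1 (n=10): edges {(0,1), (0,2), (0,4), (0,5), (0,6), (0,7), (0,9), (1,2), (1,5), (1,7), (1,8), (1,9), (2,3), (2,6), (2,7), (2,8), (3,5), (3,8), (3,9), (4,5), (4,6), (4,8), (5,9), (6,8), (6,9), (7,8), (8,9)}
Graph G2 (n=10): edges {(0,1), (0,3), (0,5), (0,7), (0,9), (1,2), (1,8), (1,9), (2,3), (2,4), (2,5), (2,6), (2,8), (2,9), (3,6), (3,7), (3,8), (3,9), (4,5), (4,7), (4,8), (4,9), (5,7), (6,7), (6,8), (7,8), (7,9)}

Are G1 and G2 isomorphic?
Yes, isomorphic

The graphs are isomorphic.
One valid mapping φ: V(G1) → V(G2): 0→7, 1→3, 2→8, 3→1, 4→5, 5→0, 6→4, 7→6, 8→2, 9→9

Verify φ preserves adjacency — for each edge of G1, its image is an edge of G2:
  (0,1) → (φ(0),φ(1)) = (3,7) ∈ E(G2) ✓
  (0,2) → (φ(0),φ(2)) = (7,8) ∈ E(G2) ✓
  (0,4) → (φ(0),φ(4)) = (5,7) ∈ E(G2) ✓
  (0,5) → (φ(0),φ(5)) = (0,7) ∈ E(G2) ✓
  (0,6) → (φ(0),φ(6)) = (4,7) ∈ E(G2) ✓
  (0,7) → (φ(0),φ(7)) = (6,7) ∈ E(G2) ✓
  (0,9) → (φ(0),φ(9)) = (7,9) ∈ E(G2) ✓
  (1,2) → (φ(1),φ(2)) = (3,8) ∈ E(G2) ✓
  (1,5) → (φ(1),φ(5)) = (0,3) ∈ E(G2) ✓
  (1,7) → (φ(1),φ(7)) = (3,6) ∈ E(G2) ✓
  (1,8) → (φ(1),φ(8)) = (2,3) ∈ E(G2) ✓
  (1,9) → (φ(1),φ(9)) = (3,9) ∈ E(G2) ✓
  (2,3) → (φ(2),φ(3)) = (1,8) ∈ E(G2) ✓
  (2,6) → (φ(2),φ(6)) = (4,8) ∈ E(G2) ✓
  (2,7) → (φ(2),φ(7)) = (6,8) ∈ E(G2) ✓
  (2,8) → (φ(2),φ(8)) = (2,8) ∈ E(G2) ✓
  (3,5) → (φ(3),φ(5)) = (0,1) ∈ E(G2) ✓
  (3,8) → (φ(3),φ(8)) = (1,2) ∈ E(G2) ✓
  (3,9) → (φ(3),φ(9)) = (1,9) ∈ E(G2) ✓
  (4,5) → (φ(4),φ(5)) = (0,5) ∈ E(G2) ✓
  (4,6) → (φ(4),φ(6)) = (4,5) ∈ E(G2) ✓
  (4,8) → (φ(4),φ(8)) = (2,5) ∈ E(G2) ✓
  (5,9) → (φ(5),φ(9)) = (0,9) ∈ E(G2) ✓
  (6,8) → (φ(6),φ(8)) = (2,4) ∈ E(G2) ✓
  (6,9) → (φ(6),φ(9)) = (4,9) ∈ E(G2) ✓
  (7,8) → (φ(7),φ(8)) = (2,6) ∈ E(G2) ✓
  (8,9) → (φ(8),φ(9)) = (2,9) ∈ E(G2) ✓
All 27 edges of G1 map to edges of G2, and |E(G1)| = |E(G2)| = 27, so φ is a bijection on edges as well as vertices. Hence G1 ≅ G2.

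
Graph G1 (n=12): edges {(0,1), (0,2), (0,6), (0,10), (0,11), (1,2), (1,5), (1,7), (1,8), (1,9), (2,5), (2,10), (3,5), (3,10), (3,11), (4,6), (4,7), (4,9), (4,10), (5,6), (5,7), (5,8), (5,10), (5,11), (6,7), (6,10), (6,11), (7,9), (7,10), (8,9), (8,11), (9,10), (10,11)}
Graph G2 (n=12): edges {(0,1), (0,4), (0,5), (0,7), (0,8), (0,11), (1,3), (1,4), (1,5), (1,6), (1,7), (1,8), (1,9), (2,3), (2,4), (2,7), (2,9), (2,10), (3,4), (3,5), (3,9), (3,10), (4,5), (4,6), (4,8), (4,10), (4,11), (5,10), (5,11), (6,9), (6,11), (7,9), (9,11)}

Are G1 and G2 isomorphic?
Yes, isomorphic

The graphs are isomorphic.
One valid mapping φ: V(G1) → V(G2): 0→11, 1→9, 2→6, 3→8, 4→10, 5→1, 6→5, 7→3, 8→7, 9→2, 10→4, 11→0

Verify φ preserves adjacency — for each edge of G1, its image is an edge of G2:
  (0,1) → (φ(0),φ(1)) = (9,11) ∈ E(G2) ✓
  (0,2) → (φ(0),φ(2)) = (6,11) ∈ E(G2) ✓
  (0,6) → (φ(0),φ(6)) = (5,11) ∈ E(G2) ✓
  (0,10) → (φ(0),φ(10)) = (4,11) ∈ E(G2) ✓
  (0,11) → (φ(0),φ(11)) = (0,11) ∈ E(G2) ✓
  (1,2) → (φ(1),φ(2)) = (6,9) ∈ E(G2) ✓
  (1,5) → (φ(1),φ(5)) = (1,9) ∈ E(G2) ✓
  (1,7) → (φ(1),φ(7)) = (3,9) ∈ E(G2) ✓
  (1,8) → (φ(1),φ(8)) = (7,9) ∈ E(G2) ✓
  (1,9) → (φ(1),φ(9)) = (2,9) ∈ E(G2) ✓
  (2,5) → (φ(2),φ(5)) = (1,6) ∈ E(G2) ✓
  (2,10) → (φ(2),φ(10)) = (4,6) ∈ E(G2) ✓
  (3,5) → (φ(3),φ(5)) = (1,8) ∈ E(G2) ✓
  (3,10) → (φ(3),φ(10)) = (4,8) ∈ E(G2) ✓
  (3,11) → (φ(3),φ(11)) = (0,8) ∈ E(G2) ✓
  (4,6) → (φ(4),φ(6)) = (5,10) ∈ E(G2) ✓
  (4,7) → (φ(4),φ(7)) = (3,10) ∈ E(G2) ✓
  (4,9) → (φ(4),φ(9)) = (2,10) ∈ E(G2) ✓
  (4,10) → (φ(4),φ(10)) = (4,10) ∈ E(G2) ✓
  (5,6) → (φ(5),φ(6)) = (1,5) ∈ E(G2) ✓
  (5,7) → (φ(5),φ(7)) = (1,3) ∈ E(G2) ✓
  (5,8) → (φ(5),φ(8)) = (1,7) ∈ E(G2) ✓
  (5,10) → (φ(5),φ(10)) = (1,4) ∈ E(G2) ✓
  (5,11) → (φ(5),φ(11)) = (0,1) ∈ E(G2) ✓
  (6,7) → (φ(6),φ(7)) = (3,5) ∈ E(G2) ✓
  (6,10) → (φ(6),φ(10)) = (4,5) ∈ E(G2) ✓
  (6,11) → (φ(6),φ(11)) = (0,5) ∈ E(G2) ✓
  (7,9) → (φ(7),φ(9)) = (2,3) ∈ E(G2) ✓
  (7,10) → (φ(7),φ(10)) = (3,4) ∈ E(G2) ✓
  (8,9) → (φ(8),φ(9)) = (2,7) ∈ E(G2) ✓
  (8,11) → (φ(8),φ(11)) = (0,7) ∈ E(G2) ✓
  (9,10) → (φ(9),φ(10)) = (2,4) ∈ E(G2) ✓
  (10,11) → (φ(10),φ(11)) = (0,4) ∈ E(G2) ✓
All 33 edges of G1 map to edges of G2, and |E(G1)| = |E(G2)| = 33, so φ is a bijection on edges as well as vertices. Hence G1 ≅ G2.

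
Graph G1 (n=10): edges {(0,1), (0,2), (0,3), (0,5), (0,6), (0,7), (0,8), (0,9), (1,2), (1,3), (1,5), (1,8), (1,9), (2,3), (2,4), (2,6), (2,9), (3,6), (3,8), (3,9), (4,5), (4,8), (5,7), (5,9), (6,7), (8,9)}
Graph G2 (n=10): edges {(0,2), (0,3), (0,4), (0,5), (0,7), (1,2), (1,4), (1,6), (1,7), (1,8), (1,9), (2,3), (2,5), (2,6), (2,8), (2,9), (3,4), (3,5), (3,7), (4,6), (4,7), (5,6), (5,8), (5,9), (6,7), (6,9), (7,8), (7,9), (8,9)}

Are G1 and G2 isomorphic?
No, not isomorphic

The graphs are NOT isomorphic.

Degrees in G1: deg(0)=8, deg(1)=6, deg(2)=6, deg(3)=6, deg(4)=3, deg(5)=5, deg(6)=4, deg(7)=3, deg(8)=5, deg(9)=6.
Sorted degree sequence of G1: [8, 6, 6, 6, 6, 5, 5, 4, 3, 3].
Degrees in G2: deg(0)=5, deg(1)=6, deg(2)=7, deg(3)=5, deg(4)=5, deg(5)=6, deg(6)=6, deg(7)=7, deg(8)=5, deg(9)=6.
Sorted degree sequence of G2: [7, 7, 6, 6, 6, 6, 5, 5, 5, 5].
The (sorted) degree sequence is an isomorphism invariant, so since G1 and G2 have different degree sequences they cannot be isomorphic.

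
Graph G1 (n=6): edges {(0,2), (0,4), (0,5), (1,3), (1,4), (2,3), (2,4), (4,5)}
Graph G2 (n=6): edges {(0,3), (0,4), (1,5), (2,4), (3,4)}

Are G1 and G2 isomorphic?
No, not isomorphic

The graphs are NOT isomorphic.

Connected components of G1: 1 component(s) with vertex sets [[0, 1, 2, 3, 4, 5]], sizes [6].
Connected components of G2: 2 component(s) with vertex sets [[1, 5], [0, 2, 3, 4]], sizes [2, 4].
The number of connected components (and the multiset of component sizes) is an isomorphism invariant — an isomorphism maps each component of G1 bijectively onto a component of G2. Since G1 has 1 component(s) and G2 has 2, they cannot be isomorphic.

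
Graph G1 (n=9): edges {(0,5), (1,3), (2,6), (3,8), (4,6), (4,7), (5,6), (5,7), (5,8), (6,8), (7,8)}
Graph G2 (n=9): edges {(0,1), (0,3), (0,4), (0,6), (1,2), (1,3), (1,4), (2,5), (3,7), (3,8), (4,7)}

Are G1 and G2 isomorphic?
Yes, isomorphic

The graphs are isomorphic.
One valid mapping φ: V(G1) → V(G2): 0→6, 1→5, 2→8, 3→2, 4→7, 5→0, 6→3, 7→4, 8→1

Verify φ preserves adjacency — for each edge of G1, its image is an edge of G2:
  (0,5) → (φ(0),φ(5)) = (0,6) ∈ E(G2) ✓
  (1,3) → (φ(1),φ(3)) = (2,5) ∈ E(G2) ✓
  (2,6) → (φ(2),φ(6)) = (3,8) ∈ E(G2) ✓
  (3,8) → (φ(3),φ(8)) = (1,2) ∈ E(G2) ✓
  (4,6) → (φ(4),φ(6)) = (3,7) ∈ E(G2) ✓
  (4,7) → (φ(4),φ(7)) = (4,7) ∈ E(G2) ✓
  (5,6) → (φ(5),φ(6)) = (0,3) ∈ E(G2) ✓
  (5,7) → (φ(5),φ(7)) = (0,4) ∈ E(G2) ✓
  (5,8) → (φ(5),φ(8)) = (0,1) ∈ E(G2) ✓
  (6,8) → (φ(6),φ(8)) = (1,3) ∈ E(G2) ✓
  (7,8) → (φ(7),φ(8)) = (1,4) ∈ E(G2) ✓
All 11 edges of G1 map to edges of G2, and |E(G1)| = |E(G2)| = 11, so φ is a bijection on edges as well as vertices. Hence G1 ≅ G2.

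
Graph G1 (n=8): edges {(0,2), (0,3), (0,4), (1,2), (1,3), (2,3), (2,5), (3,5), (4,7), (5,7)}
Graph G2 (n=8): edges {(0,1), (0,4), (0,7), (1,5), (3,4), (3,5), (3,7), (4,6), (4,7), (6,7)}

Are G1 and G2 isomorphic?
Yes, isomorphic

The graphs are isomorphic.
One valid mapping φ: V(G1) → V(G2): 0→0, 1→6, 2→7, 3→4, 4→1, 5→3, 6→2, 7→5

Verify φ preserves adjacency — for each edge of G1, its image is an edge of G2:
  (0,2) → (φ(0),φ(2)) = (0,7) ∈ E(G2) ✓
  (0,3) → (φ(0),φ(3)) = (0,4) ∈ E(G2) ✓
  (0,4) → (φ(0),φ(4)) = (0,1) ∈ E(G2) ✓
  (1,2) → (φ(1),φ(2)) = (6,7) ∈ E(G2) ✓
  (1,3) → (φ(1),φ(3)) = (4,6) ∈ E(G2) ✓
  (2,3) → (φ(2),φ(3)) = (4,7) ∈ E(G2) ✓
  (2,5) → (φ(2),φ(5)) = (3,7) ∈ E(G2) ✓
  (3,5) → (φ(3),φ(5)) = (3,4) ∈ E(G2) ✓
  (4,7) → (φ(4),φ(7)) = (1,5) ∈ E(G2) ✓
  (5,7) → (φ(5),φ(7)) = (3,5) ∈ E(G2) ✓
All 10 edges of G1 map to edges of G2, and |E(G1)| = |E(G2)| = 10, so φ is a bijection on edges as well as vertices. Hence G1 ≅ G2.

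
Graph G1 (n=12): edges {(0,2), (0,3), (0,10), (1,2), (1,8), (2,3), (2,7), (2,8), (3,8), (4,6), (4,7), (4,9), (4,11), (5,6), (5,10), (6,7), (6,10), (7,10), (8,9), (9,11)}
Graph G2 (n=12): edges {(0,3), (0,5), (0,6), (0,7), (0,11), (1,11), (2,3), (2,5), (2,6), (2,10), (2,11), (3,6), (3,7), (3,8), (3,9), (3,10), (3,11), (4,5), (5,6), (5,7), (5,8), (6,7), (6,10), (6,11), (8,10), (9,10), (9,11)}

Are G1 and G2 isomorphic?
No, not isomorphic

The graphs are NOT isomorphic.

Counting triangles (3-cliques): G1 has 7, G2 has 20.
Triangle count is an isomorphism invariant, so differing triangle counts rule out isomorphism.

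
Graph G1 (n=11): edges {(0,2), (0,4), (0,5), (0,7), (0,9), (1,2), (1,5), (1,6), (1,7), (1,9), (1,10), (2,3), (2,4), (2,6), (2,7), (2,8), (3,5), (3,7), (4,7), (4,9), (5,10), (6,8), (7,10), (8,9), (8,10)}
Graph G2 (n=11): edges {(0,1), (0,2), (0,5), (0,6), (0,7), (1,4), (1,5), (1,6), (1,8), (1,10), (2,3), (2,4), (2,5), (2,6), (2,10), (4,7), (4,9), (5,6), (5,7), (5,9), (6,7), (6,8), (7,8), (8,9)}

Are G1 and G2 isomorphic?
No, not isomorphic

The graphs are NOT isomorphic.

Counting triangles (3-cliques): G1 has 11, G2 has 12.
Triangle count is an isomorphism invariant, so differing triangle counts rule out isomorphism.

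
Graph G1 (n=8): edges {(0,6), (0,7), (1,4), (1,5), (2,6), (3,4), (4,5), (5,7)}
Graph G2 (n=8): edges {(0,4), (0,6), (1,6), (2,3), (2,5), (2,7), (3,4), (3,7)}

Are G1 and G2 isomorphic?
Yes, isomorphic

The graphs are isomorphic.
One valid mapping φ: V(G1) → V(G2): 0→0, 1→7, 2→1, 3→5, 4→2, 5→3, 6→6, 7→4

Verify φ preserves adjacency — for each edge of G1, its image is an edge of G2:
  (0,6) → (φ(0),φ(6)) = (0,6) ∈ E(G2) ✓
  (0,7) → (φ(0),φ(7)) = (0,4) ∈ E(G2) ✓
  (1,4) → (φ(1),φ(4)) = (2,7) ∈ E(G2) ✓
  (1,5) → (φ(1),φ(5)) = (3,7) ∈ E(G2) ✓
  (2,6) → (φ(2),φ(6)) = (1,6) ∈ E(G2) ✓
  (3,4) → (φ(3),φ(4)) = (2,5) ∈ E(G2) ✓
  (4,5) → (φ(4),φ(5)) = (2,3) ∈ E(G2) ✓
  (5,7) → (φ(5),φ(7)) = (3,4) ∈ E(G2) ✓
All 8 edges of G1 map to edges of G2, and |E(G1)| = |E(G2)| = 8, so φ is a bijection on edges as well as vertices. Hence G1 ≅ G2.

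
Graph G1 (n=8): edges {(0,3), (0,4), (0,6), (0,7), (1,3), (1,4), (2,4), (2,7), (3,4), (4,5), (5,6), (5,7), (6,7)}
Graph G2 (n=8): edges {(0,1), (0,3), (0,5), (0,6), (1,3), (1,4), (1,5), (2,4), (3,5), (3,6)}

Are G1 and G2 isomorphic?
No, not isomorphic

The graphs are NOT isomorphic.

Connected components of G1: 1 component(s) with vertex sets [[0, 1, 2, 3, 4, 5, 6, 7]], sizes [8].
Connected components of G2: 2 component(s) with vertex sets [[7], [0, 1, 2, 3, 4, 5, 6]], sizes [1, 7].
The number of connected components (and the multiset of component sizes) is an isomorphism invariant — an isomorphism maps each component of G1 bijectively onto a component of G2. Since G1 has 1 component(s) and G2 has 2, they cannot be isomorphic.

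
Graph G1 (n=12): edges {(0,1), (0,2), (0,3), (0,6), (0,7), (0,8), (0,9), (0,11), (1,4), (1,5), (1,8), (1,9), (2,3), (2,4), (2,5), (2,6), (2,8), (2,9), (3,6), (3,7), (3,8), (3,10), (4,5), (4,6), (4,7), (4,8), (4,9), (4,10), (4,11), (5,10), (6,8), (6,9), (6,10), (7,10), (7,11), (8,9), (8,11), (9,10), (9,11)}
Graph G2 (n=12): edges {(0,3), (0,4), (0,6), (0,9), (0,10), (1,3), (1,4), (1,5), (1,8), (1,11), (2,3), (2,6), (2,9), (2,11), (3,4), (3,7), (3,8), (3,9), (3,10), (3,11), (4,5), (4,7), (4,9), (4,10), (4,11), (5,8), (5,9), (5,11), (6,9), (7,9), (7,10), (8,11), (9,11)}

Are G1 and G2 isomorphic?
No, not isomorphic

The graphs are NOT isomorphic.

Degrees in G1: deg(0)=8, deg(1)=5, deg(2)=7, deg(3)=6, deg(4)=9, deg(5)=4, deg(6)=7, deg(7)=5, deg(8)=8, deg(9)=8, deg(10)=6, deg(11)=5.
Sorted degree sequence of G1: [9, 8, 8, 8, 7, 7, 6, 6, 5, 5, 5, 4].
Degrees in G2: deg(0)=5, deg(1)=5, deg(2)=4, deg(3)=9, deg(4)=8, deg(5)=5, deg(6)=3, deg(7)=4, deg(8)=4, deg(9)=8, deg(10)=4, deg(11)=7.
Sorted degree sequence of G2: [9, 8, 8, 7, 5, 5, 5, 4, 4, 4, 4, 3].
The (sorted) degree sequence is an isomorphism invariant, so since G1 and G2 have different degree sequences they cannot be isomorphic.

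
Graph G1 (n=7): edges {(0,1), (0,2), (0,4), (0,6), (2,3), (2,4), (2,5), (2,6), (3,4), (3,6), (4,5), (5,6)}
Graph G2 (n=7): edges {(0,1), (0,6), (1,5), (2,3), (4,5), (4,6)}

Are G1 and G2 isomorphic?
No, not isomorphic

The graphs are NOT isomorphic.

Counting triangles (3-cliques): G1 has 6, G2 has 0.
Triangle count is an isomorphism invariant, so differing triangle counts rule out isomorphism.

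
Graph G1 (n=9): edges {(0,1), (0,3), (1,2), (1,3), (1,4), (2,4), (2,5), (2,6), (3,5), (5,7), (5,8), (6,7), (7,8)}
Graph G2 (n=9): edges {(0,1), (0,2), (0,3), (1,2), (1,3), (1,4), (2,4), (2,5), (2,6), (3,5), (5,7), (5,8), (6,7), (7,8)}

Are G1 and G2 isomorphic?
No, not isomorphic

The graphs are NOT isomorphic.

Counting edges: G1 has 13 edge(s); G2 has 14 edge(s).
Edge count is an isomorphism invariant (a bijection on vertices induces a bijection on edges), so differing edge counts rule out isomorphism.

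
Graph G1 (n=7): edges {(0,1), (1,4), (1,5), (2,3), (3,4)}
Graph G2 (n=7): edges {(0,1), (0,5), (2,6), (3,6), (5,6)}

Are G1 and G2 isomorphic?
Yes, isomorphic

The graphs are isomorphic.
One valid mapping φ: V(G1) → V(G2): 0→3, 1→6, 2→1, 3→0, 4→5, 5→2, 6→4

Verify φ preserves adjacency — for each edge of G1, its image is an edge of G2:
  (0,1) → (φ(0),φ(1)) = (3,6) ∈ E(G2) ✓
  (1,4) → (φ(1),φ(4)) = (5,6) ∈ E(G2) ✓
  (1,5) → (φ(1),φ(5)) = (2,6) ∈ E(G2) ✓
  (2,3) → (φ(2),φ(3)) = (0,1) ∈ E(G2) ✓
  (3,4) → (φ(3),φ(4)) = (0,5) ∈ E(G2) ✓
All 5 edges of G1 map to edges of G2, and |E(G1)| = |E(G2)| = 5, so φ is a bijection on edges as well as vertices. Hence G1 ≅ G2.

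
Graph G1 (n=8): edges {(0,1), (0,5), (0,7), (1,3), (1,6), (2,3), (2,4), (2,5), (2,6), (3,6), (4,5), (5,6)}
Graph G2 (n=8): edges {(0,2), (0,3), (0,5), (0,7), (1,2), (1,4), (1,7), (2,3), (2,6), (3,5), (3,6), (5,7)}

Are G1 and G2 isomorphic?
Yes, isomorphic

The graphs are isomorphic.
One valid mapping φ: V(G1) → V(G2): 0→1, 1→7, 2→3, 3→5, 4→6, 5→2, 6→0, 7→4

Verify φ preserves adjacency — for each edge of G1, its image is an edge of G2:
  (0,1) → (φ(0),φ(1)) = (1,7) ∈ E(G2) ✓
  (0,5) → (φ(0),φ(5)) = (1,2) ∈ E(G2) ✓
  (0,7) → (φ(0),φ(7)) = (1,4) ∈ E(G2) ✓
  (1,3) → (φ(1),φ(3)) = (5,7) ∈ E(G2) ✓
  (1,6) → (φ(1),φ(6)) = (0,7) ∈ E(G2) ✓
  (2,3) → (φ(2),φ(3)) = (3,5) ∈ E(G2) ✓
  (2,4) → (φ(2),φ(4)) = (3,6) ∈ E(G2) ✓
  (2,5) → (φ(2),φ(5)) = (2,3) ∈ E(G2) ✓
  (2,6) → (φ(2),φ(6)) = (0,3) ∈ E(G2) ✓
  (3,6) → (φ(3),φ(6)) = (0,5) ∈ E(G2) ✓
  (4,5) → (φ(4),φ(5)) = (2,6) ∈ E(G2) ✓
  (5,6) → (φ(5),φ(6)) = (0,2) ∈ E(G2) ✓
All 12 edges of G1 map to edges of G2, and |E(G1)| = |E(G2)| = 12, so φ is a bijection on edges as well as vertices. Hence G1 ≅ G2.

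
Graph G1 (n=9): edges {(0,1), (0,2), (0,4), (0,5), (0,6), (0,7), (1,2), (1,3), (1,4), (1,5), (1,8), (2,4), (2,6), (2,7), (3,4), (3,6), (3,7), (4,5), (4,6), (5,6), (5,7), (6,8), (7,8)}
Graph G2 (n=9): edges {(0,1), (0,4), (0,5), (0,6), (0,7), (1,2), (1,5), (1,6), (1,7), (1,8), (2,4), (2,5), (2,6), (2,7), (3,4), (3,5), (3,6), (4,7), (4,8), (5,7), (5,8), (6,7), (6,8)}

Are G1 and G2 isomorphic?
Yes, isomorphic

The graphs are isomorphic.
One valid mapping φ: V(G1) → V(G2): 0→7, 1→6, 2→0, 3→8, 4→1, 5→2, 6→5, 7→4, 8→3

Verify φ preserves adjacency — for each edge of G1, its image is an edge of G2:
  (0,1) → (φ(0),φ(1)) = (6,7) ∈ E(G2) ✓
  (0,2) → (φ(0),φ(2)) = (0,7) ∈ E(G2) ✓
  (0,4) → (φ(0),φ(4)) = (1,7) ∈ E(G2) ✓
  (0,5) → (φ(0),φ(5)) = (2,7) ∈ E(G2) ✓
  (0,6) → (φ(0),φ(6)) = (5,7) ∈ E(G2) ✓
  (0,7) → (φ(0),φ(7)) = (4,7) ∈ E(G2) ✓
  (1,2) → (φ(1),φ(2)) = (0,6) ∈ E(G2) ✓
  (1,3) → (φ(1),φ(3)) = (6,8) ∈ E(G2) ✓
  (1,4) → (φ(1),φ(4)) = (1,6) ∈ E(G2) ✓
  (1,5) → (φ(1),φ(5)) = (2,6) ∈ E(G2) ✓
  (1,8) → (φ(1),φ(8)) = (3,6) ∈ E(G2) ✓
  (2,4) → (φ(2),φ(4)) = (0,1) ∈ E(G2) ✓
  (2,6) → (φ(2),φ(6)) = (0,5) ∈ E(G2) ✓
  (2,7) → (φ(2),φ(7)) = (0,4) ∈ E(G2) ✓
  (3,4) → (φ(3),φ(4)) = (1,8) ∈ E(G2) ✓
  (3,6) → (φ(3),φ(6)) = (5,8) ∈ E(G2) ✓
  (3,7) → (φ(3),φ(7)) = (4,8) ∈ E(G2) ✓
  (4,5) → (φ(4),φ(5)) = (1,2) ∈ E(G2) ✓
  (4,6) → (φ(4),φ(6)) = (1,5) ∈ E(G2) ✓
  (5,6) → (φ(5),φ(6)) = (2,5) ∈ E(G2) ✓
  (5,7) → (φ(5),φ(7)) = (2,4) ∈ E(G2) ✓
  (6,8) → (φ(6),φ(8)) = (3,5) ∈ E(G2) ✓
  (7,8) → (φ(7),φ(8)) = (3,4) ∈ E(G2) ✓
All 23 edges of G1 map to edges of G2, and |E(G1)| = |E(G2)| = 23, so φ is a bijection on edges as well as vertices. Hence G1 ≅ G2.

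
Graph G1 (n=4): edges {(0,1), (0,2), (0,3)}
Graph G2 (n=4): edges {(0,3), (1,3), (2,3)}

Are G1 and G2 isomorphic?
Yes, isomorphic

The graphs are isomorphic.
One valid mapping φ: V(G1) → V(G2): 0→3, 1→0, 2→2, 3→1

Verify φ preserves adjacency — for each edge of G1, its image is an edge of G2:
  (0,1) → (φ(0),φ(1)) = (0,3) ∈ E(G2) ✓
  (0,2) → (φ(0),φ(2)) = (2,3) ∈ E(G2) ✓
  (0,3) → (φ(0),φ(3)) = (1,3) ∈ E(G2) ✓
All 3 edges of G1 map to edges of G2, and |E(G1)| = |E(G2)| = 3, so φ is a bijection on edges as well as vertices. Hence G1 ≅ G2.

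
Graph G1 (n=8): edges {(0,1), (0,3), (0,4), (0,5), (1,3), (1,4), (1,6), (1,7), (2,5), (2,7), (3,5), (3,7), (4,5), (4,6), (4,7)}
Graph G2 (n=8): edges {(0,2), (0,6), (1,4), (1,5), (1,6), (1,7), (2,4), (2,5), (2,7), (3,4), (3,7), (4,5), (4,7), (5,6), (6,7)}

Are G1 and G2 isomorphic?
Yes, isomorphic

The graphs are isomorphic.
One valid mapping φ: V(G1) → V(G2): 0→1, 1→4, 2→0, 3→5, 4→7, 5→6, 6→3, 7→2

Verify φ preserves adjacency — for each edge of G1, its image is an edge of G2:
  (0,1) → (φ(0),φ(1)) = (1,4) ∈ E(G2) ✓
  (0,3) → (φ(0),φ(3)) = (1,5) ∈ E(G2) ✓
  (0,4) → (φ(0),φ(4)) = (1,7) ∈ E(G2) ✓
  (0,5) → (φ(0),φ(5)) = (1,6) ∈ E(G2) ✓
  (1,3) → (φ(1),φ(3)) = (4,5) ∈ E(G2) ✓
  (1,4) → (φ(1),φ(4)) = (4,7) ∈ E(G2) ✓
  (1,6) → (φ(1),φ(6)) = (3,4) ∈ E(G2) ✓
  (1,7) → (φ(1),φ(7)) = (2,4) ∈ E(G2) ✓
  (2,5) → (φ(2),φ(5)) = (0,6) ∈ E(G2) ✓
  (2,7) → (φ(2),φ(7)) = (0,2) ∈ E(G2) ✓
  (3,5) → (φ(3),φ(5)) = (5,6) ∈ E(G2) ✓
  (3,7) → (φ(3),φ(7)) = (2,5) ∈ E(G2) ✓
  (4,5) → (φ(4),φ(5)) = (6,7) ∈ E(G2) ✓
  (4,6) → (φ(4),φ(6)) = (3,7) ∈ E(G2) ✓
  (4,7) → (φ(4),φ(7)) = (2,7) ∈ E(G2) ✓
All 15 edges of G1 map to edges of G2, and |E(G1)| = |E(G2)| = 15, so φ is a bijection on edges as well as vertices. Hence G1 ≅ G2.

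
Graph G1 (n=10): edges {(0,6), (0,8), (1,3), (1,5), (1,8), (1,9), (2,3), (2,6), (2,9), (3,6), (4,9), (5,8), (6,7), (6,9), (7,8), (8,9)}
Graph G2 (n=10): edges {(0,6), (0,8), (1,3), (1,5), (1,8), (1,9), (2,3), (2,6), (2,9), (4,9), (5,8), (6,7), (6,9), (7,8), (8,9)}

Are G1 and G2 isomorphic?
No, not isomorphic

The graphs are NOT isomorphic.

Counting edges: G1 has 16 edge(s); G2 has 15 edge(s).
Edge count is an isomorphism invariant (a bijection on vertices induces a bijection on edges), so differing edge counts rule out isomorphism.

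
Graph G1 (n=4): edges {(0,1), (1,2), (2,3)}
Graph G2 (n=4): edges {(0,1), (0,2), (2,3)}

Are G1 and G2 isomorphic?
Yes, isomorphic

The graphs are isomorphic.
One valid mapping φ: V(G1) → V(G2): 0→3, 1→2, 2→0, 3→1

Verify φ preserves adjacency — for each edge of G1, its image is an edge of G2:
  (0,1) → (φ(0),φ(1)) = (2,3) ∈ E(G2) ✓
  (1,2) → (φ(1),φ(2)) = (0,2) ∈ E(G2) ✓
  (2,3) → (φ(2),φ(3)) = (0,1) ∈ E(G2) ✓
All 3 edges of G1 map to edges of G2, and |E(G1)| = |E(G2)| = 3, so φ is a bijection on edges as well as vertices. Hence G1 ≅ G2.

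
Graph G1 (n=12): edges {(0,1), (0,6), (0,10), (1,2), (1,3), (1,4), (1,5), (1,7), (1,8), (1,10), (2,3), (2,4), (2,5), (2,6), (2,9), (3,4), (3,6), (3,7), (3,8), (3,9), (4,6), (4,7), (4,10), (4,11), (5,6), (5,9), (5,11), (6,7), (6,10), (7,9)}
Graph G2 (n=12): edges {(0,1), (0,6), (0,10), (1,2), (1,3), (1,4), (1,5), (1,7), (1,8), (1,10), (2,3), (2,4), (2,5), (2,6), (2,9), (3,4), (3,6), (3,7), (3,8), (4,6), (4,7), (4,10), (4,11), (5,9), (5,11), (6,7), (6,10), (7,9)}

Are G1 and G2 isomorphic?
No, not isomorphic

The graphs are NOT isomorphic.

Counting edges: G1 has 30 edge(s); G2 has 28 edge(s).
Edge count is an isomorphism invariant (a bijection on vertices induces a bijection on edges), so differing edge counts rule out isomorphism.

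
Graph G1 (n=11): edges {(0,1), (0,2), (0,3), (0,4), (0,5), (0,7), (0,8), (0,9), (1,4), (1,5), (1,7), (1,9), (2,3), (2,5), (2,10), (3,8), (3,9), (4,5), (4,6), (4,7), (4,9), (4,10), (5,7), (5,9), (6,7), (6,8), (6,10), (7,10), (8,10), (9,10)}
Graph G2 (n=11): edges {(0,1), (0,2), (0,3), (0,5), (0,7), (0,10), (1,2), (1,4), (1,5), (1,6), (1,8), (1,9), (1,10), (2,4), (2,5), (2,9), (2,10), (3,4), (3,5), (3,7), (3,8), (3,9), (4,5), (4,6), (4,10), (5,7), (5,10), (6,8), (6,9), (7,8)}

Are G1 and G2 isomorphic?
Yes, isomorphic

The graphs are isomorphic.
One valid mapping φ: V(G1) → V(G2): 0→1, 1→10, 2→9, 3→6, 4→5, 5→2, 6→7, 7→0, 8→8, 9→4, 10→3

Verify φ preserves adjacency — for each edge of G1, its image is an edge of G2:
  (0,1) → (φ(0),φ(1)) = (1,10) ∈ E(G2) ✓
  (0,2) → (φ(0),φ(2)) = (1,9) ∈ E(G2) ✓
  (0,3) → (φ(0),φ(3)) = (1,6) ∈ E(G2) ✓
  (0,4) → (φ(0),φ(4)) = (1,5) ∈ E(G2) ✓
  (0,5) → (φ(0),φ(5)) = (1,2) ∈ E(G2) ✓
  (0,7) → (φ(0),φ(7)) = (0,1) ∈ E(G2) ✓
  (0,8) → (φ(0),φ(8)) = (1,8) ∈ E(G2) ✓
  (0,9) → (φ(0),φ(9)) = (1,4) ∈ E(G2) ✓
  (1,4) → (φ(1),φ(4)) = (5,10) ∈ E(G2) ✓
  (1,5) → (φ(1),φ(5)) = (2,10) ∈ E(G2) ✓
  (1,7) → (φ(1),φ(7)) = (0,10) ∈ E(G2) ✓
  (1,9) → (φ(1),φ(9)) = (4,10) ∈ E(G2) ✓
  (2,3) → (φ(2),φ(3)) = (6,9) ∈ E(G2) ✓
  (2,5) → (φ(2),φ(5)) = (2,9) ∈ E(G2) ✓
  (2,10) → (φ(2),φ(10)) = (3,9) ∈ E(G2) ✓
  (3,8) → (φ(3),φ(8)) = (6,8) ∈ E(G2) ✓
  (3,9) → (φ(3),φ(9)) = (4,6) ∈ E(G2) ✓
  (4,5) → (φ(4),φ(5)) = (2,5) ∈ E(G2) ✓
  (4,6) → (φ(4),φ(6)) = (5,7) ∈ E(G2) ✓
  (4,7) → (φ(4),φ(7)) = (0,5) ∈ E(G2) ✓
  (4,9) → (φ(4),φ(9)) = (4,5) ∈ E(G2) ✓
  (4,10) → (φ(4),φ(10)) = (3,5) ∈ E(G2) ✓
  (5,7) → (φ(5),φ(7)) = (0,2) ∈ E(G2) ✓
  (5,9) → (φ(5),φ(9)) = (2,4) ∈ E(G2) ✓
  (6,7) → (φ(6),φ(7)) = (0,7) ∈ E(G2) ✓
  (6,8) → (φ(6),φ(8)) = (7,8) ∈ E(G2) ✓
  (6,10) → (φ(6),φ(10)) = (3,7) ∈ E(G2) ✓
  (7,10) → (φ(7),φ(10)) = (0,3) ∈ E(G2) ✓
  (8,10) → (φ(8),φ(10)) = (3,8) ∈ E(G2) ✓
  (9,10) → (φ(9),φ(10)) = (3,4) ∈ E(G2) ✓
All 30 edges of G1 map to edges of G2, and |E(G1)| = |E(G2)| = 30, so φ is a bijection on edges as well as vertices. Hence G1 ≅ G2.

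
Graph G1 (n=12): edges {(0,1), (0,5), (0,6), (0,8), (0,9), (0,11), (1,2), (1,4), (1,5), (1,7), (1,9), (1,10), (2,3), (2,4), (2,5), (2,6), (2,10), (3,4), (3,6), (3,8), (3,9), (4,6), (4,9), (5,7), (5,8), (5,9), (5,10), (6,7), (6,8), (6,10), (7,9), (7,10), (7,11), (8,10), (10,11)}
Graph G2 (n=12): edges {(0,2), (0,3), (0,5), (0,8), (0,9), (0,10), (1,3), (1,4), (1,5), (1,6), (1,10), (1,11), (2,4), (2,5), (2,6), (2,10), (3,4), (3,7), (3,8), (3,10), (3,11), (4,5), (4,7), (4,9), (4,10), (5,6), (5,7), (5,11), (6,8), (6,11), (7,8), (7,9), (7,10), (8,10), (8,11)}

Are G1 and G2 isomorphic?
Yes, isomorphic

The graphs are isomorphic.
One valid mapping φ: V(G1) → V(G2): 0→0, 1→3, 2→1, 3→6, 4→11, 5→10, 6→5, 7→7, 8→2, 9→8, 10→4, 11→9

Verify φ preserves adjacency — for each edge of G1, its image is an edge of G2:
  (0,1) → (φ(0),φ(1)) = (0,3) ∈ E(G2) ✓
  (0,5) → (φ(0),φ(5)) = (0,10) ∈ E(G2) ✓
  (0,6) → (φ(0),φ(6)) = (0,5) ∈ E(G2) ✓
  (0,8) → (φ(0),φ(8)) = (0,2) ∈ E(G2) ✓
  (0,9) → (φ(0),φ(9)) = (0,8) ∈ E(G2) ✓
  (0,11) → (φ(0),φ(11)) = (0,9) ∈ E(G2) ✓
  (1,2) → (φ(1),φ(2)) = (1,3) ∈ E(G2) ✓
  (1,4) → (φ(1),φ(4)) = (3,11) ∈ E(G2) ✓
  (1,5) → (φ(1),φ(5)) = (3,10) ∈ E(G2) ✓
  (1,7) → (φ(1),φ(7)) = (3,7) ∈ E(G2) ✓
  (1,9) → (φ(1),φ(9)) = (3,8) ∈ E(G2) ✓
  (1,10) → (φ(1),φ(10)) = (3,4) ∈ E(G2) ✓
  (2,3) → (φ(2),φ(3)) = (1,6) ∈ E(G2) ✓
  (2,4) → (φ(2),φ(4)) = (1,11) ∈ E(G2) ✓
  (2,5) → (φ(2),φ(5)) = (1,10) ∈ E(G2) ✓
  (2,6) → (φ(2),φ(6)) = (1,5) ∈ E(G2) ✓
  (2,10) → (φ(2),φ(10)) = (1,4) ∈ E(G2) ✓
  (3,4) → (φ(3),φ(4)) = (6,11) ∈ E(G2) ✓
  (3,6) → (φ(3),φ(6)) = (5,6) ∈ E(G2) ✓
  (3,8) → (φ(3),φ(8)) = (2,6) ∈ E(G2) ✓
  (3,9) → (φ(3),φ(9)) = (6,8) ∈ E(G2) ✓
  (4,6) → (φ(4),φ(6)) = (5,11) ∈ E(G2) ✓
  (4,9) → (φ(4),φ(9)) = (8,11) ∈ E(G2) ✓
  (5,7) → (φ(5),φ(7)) = (7,10) ∈ E(G2) ✓
  (5,8) → (φ(5),φ(8)) = (2,10) ∈ E(G2) ✓
  (5,9) → (φ(5),φ(9)) = (8,10) ∈ E(G2) ✓
  (5,10) → (φ(5),φ(10)) = (4,10) ∈ E(G2) ✓
  (6,7) → (φ(6),φ(7)) = (5,7) ∈ E(G2) ✓
  (6,8) → (φ(6),φ(8)) = (2,5) ∈ E(G2) ✓
  (6,10) → (φ(6),φ(10)) = (4,5) ∈ E(G2) ✓
  (7,9) → (φ(7),φ(9)) = (7,8) ∈ E(G2) ✓
  (7,10) → (φ(7),φ(10)) = (4,7) ∈ E(G2) ✓
  (7,11) → (φ(7),φ(11)) = (7,9) ∈ E(G2) ✓
  (8,10) → (φ(8),φ(10)) = (2,4) ∈ E(G2) ✓
  (10,11) → (φ(10),φ(11)) = (4,9) ∈ E(G2) ✓
All 35 edges of G1 map to edges of G2, and |E(G1)| = |E(G2)| = 35, so φ is a bijection on edges as well as vertices. Hence G1 ≅ G2.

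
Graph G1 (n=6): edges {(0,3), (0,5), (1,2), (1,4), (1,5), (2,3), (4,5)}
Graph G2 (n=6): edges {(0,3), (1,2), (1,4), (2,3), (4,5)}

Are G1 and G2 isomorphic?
No, not isomorphic

The graphs are NOT isomorphic.

Counting edges: G1 has 7 edge(s); G2 has 5 edge(s).
Edge count is an isomorphism invariant (a bijection on vertices induces a bijection on edges), so differing edge counts rule out isomorphism.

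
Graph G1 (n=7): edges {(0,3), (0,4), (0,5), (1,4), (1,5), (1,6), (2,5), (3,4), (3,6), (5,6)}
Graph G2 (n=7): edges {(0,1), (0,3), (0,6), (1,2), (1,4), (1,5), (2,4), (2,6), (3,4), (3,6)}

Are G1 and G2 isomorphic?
Yes, isomorphic

The graphs are isomorphic.
One valid mapping φ: V(G1) → V(G2): 0→0, 1→4, 2→5, 3→6, 4→3, 5→1, 6→2

Verify φ preserves adjacency — for each edge of G1, its image is an edge of G2:
  (0,3) → (φ(0),φ(3)) = (0,6) ∈ E(G2) ✓
  (0,4) → (φ(0),φ(4)) = (0,3) ∈ E(G2) ✓
  (0,5) → (φ(0),φ(5)) = (0,1) ∈ E(G2) ✓
  (1,4) → (φ(1),φ(4)) = (3,4) ∈ E(G2) ✓
  (1,5) → (φ(1),φ(5)) = (1,4) ∈ E(G2) ✓
  (1,6) → (φ(1),φ(6)) = (2,4) ∈ E(G2) ✓
  (2,5) → (φ(2),φ(5)) = (1,5) ∈ E(G2) ✓
  (3,4) → (φ(3),φ(4)) = (3,6) ∈ E(G2) ✓
  (3,6) → (φ(3),φ(6)) = (2,6) ∈ E(G2) ✓
  (5,6) → (φ(5),φ(6)) = (1,2) ∈ E(G2) ✓
All 10 edges of G1 map to edges of G2, and |E(G1)| = |E(G2)| = 10, so φ is a bijection on edges as well as vertices. Hence G1 ≅ G2.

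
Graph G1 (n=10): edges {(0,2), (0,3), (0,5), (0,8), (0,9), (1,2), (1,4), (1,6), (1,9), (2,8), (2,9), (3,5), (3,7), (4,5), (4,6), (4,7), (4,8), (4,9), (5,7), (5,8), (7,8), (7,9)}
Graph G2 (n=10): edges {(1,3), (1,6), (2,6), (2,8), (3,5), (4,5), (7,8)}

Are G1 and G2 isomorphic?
No, not isomorphic

The graphs are NOT isomorphic.

Connected components of G1: 1 component(s) with vertex sets [[0, 1, 2, 3, 4, 5, 6, 7, 8, 9]], sizes [10].
Connected components of G2: 3 component(s) with vertex sets [[0], [9], [1, 2, 3, 4, 5, 6, 7, 8]], sizes [1, 1, 8].
The number of connected components (and the multiset of component sizes) is an isomorphism invariant — an isomorphism maps each component of G1 bijectively onto a component of G2. Since G1 has 1 component(s) and G2 has 3, they cannot be isomorphic.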